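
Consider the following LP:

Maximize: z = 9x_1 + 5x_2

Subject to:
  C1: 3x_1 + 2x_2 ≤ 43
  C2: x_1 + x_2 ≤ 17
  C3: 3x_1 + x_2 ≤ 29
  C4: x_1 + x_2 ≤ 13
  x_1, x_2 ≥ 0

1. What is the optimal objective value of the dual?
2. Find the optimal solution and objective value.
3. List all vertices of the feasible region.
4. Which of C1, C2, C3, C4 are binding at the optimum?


1. 97
2. x_1 = 8, x_2 = 5, z = 97
3. (0, 0), (9.667, 0), (8, 5), (0, 13)
4. C3, C4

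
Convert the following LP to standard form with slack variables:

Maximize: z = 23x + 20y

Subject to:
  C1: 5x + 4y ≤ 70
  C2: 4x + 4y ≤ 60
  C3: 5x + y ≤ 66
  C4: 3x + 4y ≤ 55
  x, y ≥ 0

max z = 23x + 20y

s.t.
  5x + 4y + s1 = 70
  4x + 4y + s2 = 60
  5x + y + s3 = 66
  3x + 4y + s4 = 55
  x, y, s1, s2, s3, s4 ≥ 0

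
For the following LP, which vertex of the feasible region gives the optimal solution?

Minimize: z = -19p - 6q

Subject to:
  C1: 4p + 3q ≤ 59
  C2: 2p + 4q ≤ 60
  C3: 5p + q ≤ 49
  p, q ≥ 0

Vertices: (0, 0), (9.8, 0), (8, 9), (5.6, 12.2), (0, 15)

Evaluate the objective at each vertex of the feasible region:
  z(0, 0) = 0
  z(9.8, 0) = -186.2
  z(8, 9) = -206  ←
  z(5.6, 12.2) = -179.6
  z(0, 15) = -90
The minimum is at p = 8, q = 9.

(8, 9)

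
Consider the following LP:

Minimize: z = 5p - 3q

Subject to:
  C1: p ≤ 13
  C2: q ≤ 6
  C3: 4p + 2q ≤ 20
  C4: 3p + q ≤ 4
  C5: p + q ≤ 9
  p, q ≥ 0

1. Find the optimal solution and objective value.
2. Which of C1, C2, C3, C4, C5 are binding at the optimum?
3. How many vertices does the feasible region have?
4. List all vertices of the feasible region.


1. p = 0, q = 4, z = -12
2. C4
3. 3
4. (0, 0), (1.333, 0), (0, 4)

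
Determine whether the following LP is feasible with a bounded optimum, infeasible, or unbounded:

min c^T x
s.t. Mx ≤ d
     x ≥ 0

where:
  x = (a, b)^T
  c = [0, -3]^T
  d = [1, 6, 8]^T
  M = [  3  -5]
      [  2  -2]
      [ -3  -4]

Unbounded (objective can decrease without bound)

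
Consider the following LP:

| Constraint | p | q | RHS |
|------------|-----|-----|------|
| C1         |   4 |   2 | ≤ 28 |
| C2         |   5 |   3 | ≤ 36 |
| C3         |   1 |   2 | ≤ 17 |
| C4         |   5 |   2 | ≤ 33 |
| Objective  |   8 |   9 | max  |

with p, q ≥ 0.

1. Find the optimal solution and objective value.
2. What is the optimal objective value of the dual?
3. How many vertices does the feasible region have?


1. p = 3, q = 7, z = 87
2. 87
3. 5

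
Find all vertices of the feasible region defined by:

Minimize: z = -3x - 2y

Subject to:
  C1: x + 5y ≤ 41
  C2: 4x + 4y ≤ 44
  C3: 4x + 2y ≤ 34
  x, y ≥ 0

(0, 0), (8.5, 0), (6, 5), (3.5, 7.5), (0, 8.2)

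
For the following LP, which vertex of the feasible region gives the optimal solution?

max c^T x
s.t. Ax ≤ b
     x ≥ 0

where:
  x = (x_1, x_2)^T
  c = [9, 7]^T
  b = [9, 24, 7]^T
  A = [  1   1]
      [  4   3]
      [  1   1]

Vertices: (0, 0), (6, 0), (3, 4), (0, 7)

Evaluate the objective at each vertex of the feasible region:
  z(0, 0) = 0
  z(6, 0) = 54
  z(3, 4) = 55  ←
  z(0, 7) = 49
The maximum is at x_1 = 3, x_2 = 4.

(3, 4)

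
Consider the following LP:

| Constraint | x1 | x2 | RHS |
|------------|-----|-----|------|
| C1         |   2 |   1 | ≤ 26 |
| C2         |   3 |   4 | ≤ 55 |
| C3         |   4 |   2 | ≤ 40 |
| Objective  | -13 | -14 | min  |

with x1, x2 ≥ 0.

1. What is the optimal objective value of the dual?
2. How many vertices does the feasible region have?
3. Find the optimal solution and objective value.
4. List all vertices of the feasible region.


1. -205
2. 4
3. x1 = 5, x2 = 10, z = -205
4. (0, 0), (10, 0), (5, 10), (0, 13.75)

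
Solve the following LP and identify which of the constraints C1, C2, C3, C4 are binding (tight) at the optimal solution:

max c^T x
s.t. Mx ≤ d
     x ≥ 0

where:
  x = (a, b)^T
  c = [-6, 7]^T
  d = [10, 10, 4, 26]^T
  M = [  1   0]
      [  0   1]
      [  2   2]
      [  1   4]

At a = 0, b = 2, compute slack b - a·x for each constraint:
  C1: 10 − 0 = 10  (slack)
  C2: 10 − 2 = 8  (slack)
  C3: 4 − 4 = 0  (binding)
  C4: 26 − 8 = 18  (slack)

Optimal: a = 0, b = 2
Binding: C3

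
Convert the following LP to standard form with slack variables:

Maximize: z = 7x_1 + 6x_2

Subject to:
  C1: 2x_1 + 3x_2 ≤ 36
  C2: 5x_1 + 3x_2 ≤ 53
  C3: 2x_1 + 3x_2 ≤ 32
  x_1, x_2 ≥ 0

max z = 7x_1 + 6x_2

s.t.
  2x_1 + 3x_2 + s1 = 36
  5x_1 + 3x_2 + s2 = 53
  2x_1 + 3x_2 + s3 = 32
  x_1, x_2, s1, s2, s3 ≥ 0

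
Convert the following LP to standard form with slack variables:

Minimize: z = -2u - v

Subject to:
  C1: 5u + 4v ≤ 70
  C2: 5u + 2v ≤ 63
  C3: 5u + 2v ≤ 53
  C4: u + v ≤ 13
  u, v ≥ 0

min z = -2u - v

s.t.
  5u + 4v + s1 = 70
  5u + 2v + s2 = 63
  5u + 2v + s3 = 53
  u + v + s4 = 13
  u, v, s1, s2, s3, s4 ≥ 0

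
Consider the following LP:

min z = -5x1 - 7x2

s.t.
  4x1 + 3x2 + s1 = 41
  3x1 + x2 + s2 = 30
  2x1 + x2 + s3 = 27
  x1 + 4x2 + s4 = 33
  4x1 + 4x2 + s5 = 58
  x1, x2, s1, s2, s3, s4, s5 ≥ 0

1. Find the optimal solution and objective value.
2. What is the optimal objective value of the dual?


1. x1 = 5, x2 = 7, z = -74
2. -74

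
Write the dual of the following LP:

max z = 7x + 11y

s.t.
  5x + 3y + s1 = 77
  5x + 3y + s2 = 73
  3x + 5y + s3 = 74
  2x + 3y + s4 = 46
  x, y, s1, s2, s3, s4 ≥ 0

Primal max cᵀx s.t. Ax ≤ b, x ≥ 0  →  Dual min bᵀy s.t. Aᵀy ≥ c, y ≥ 0.

Minimize: z = 77y1 + 73y2 + 74y3 + 46y4

Subject to:
  5y1 + 5y2 + 3y3 + 2y4 ≥ 7
  3y1 + 3y2 + 5y3 + 3y4 ≥ 11
  y1, y2, y3, y4 ≥ 0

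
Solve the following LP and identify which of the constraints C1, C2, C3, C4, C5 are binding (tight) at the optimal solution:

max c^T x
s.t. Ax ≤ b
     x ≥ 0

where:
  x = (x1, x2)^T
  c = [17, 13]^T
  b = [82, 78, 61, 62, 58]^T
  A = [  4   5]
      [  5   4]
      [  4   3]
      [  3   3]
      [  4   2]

At x1 = 10, x2 = 7, compute slack b - a·x for each constraint:
  C1: 82 − 75 = 7  (slack)
  C2: 78 − 78 = 0  (binding)
  C3: 61 − 61 = 0  (binding)
  C4: 62 − 51 = 11  (slack)
  C5: 58 − 54 = 4  (slack)

Optimal: x1 = 10, x2 = 7
Binding: C2, C3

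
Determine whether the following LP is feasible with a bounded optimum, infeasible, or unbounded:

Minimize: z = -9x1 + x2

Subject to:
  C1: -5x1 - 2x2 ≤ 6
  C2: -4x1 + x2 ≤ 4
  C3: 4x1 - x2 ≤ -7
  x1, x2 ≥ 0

Infeasible (no feasible solution exists)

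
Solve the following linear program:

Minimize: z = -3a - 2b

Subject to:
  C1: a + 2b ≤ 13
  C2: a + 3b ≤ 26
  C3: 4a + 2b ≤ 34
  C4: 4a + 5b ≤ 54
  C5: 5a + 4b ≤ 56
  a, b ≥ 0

Evaluate the objective at each vertex of the feasible region:
  z(0, 0) = 0
  z(8.5, 0) = -25.5
  z(7, 3) = -27  ←
  z(0, 6.5) = -13
The minimum is at a = 7, b = 3.

a = 7, b = 3, z = -27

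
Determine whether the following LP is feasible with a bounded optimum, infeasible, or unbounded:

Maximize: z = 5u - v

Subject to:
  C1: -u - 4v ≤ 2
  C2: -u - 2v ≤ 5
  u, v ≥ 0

Unbounded (objective can increase without bound)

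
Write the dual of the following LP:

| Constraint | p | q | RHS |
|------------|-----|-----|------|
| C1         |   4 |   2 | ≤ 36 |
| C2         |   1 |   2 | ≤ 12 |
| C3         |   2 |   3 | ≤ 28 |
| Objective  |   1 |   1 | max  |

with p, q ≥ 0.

Primal max cᵀx s.t. Ax ≤ b, x ≥ 0  →  Dual min bᵀy s.t. Aᵀy ≥ c, y ≥ 0.

Minimize: z = 36y1 + 12y2 + 28y3

Subject to:
  4y1 + y2 + 2y3 ≥ 1
  2y1 + 2y2 + 3y3 ≥ 1
  y1, y2, y3 ≥ 0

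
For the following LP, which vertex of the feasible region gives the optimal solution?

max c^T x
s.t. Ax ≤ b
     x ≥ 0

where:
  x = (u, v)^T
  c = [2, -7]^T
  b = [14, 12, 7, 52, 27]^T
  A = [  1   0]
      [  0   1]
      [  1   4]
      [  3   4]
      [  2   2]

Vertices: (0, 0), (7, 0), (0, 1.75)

Evaluate the objective at each vertex of the feasible region:
  z(0, 0) = 0
  z(7, 0) = 14  ←
  z(0, 1.75) = -12.25
The maximum is at u = 7, v = 0.

(7, 0)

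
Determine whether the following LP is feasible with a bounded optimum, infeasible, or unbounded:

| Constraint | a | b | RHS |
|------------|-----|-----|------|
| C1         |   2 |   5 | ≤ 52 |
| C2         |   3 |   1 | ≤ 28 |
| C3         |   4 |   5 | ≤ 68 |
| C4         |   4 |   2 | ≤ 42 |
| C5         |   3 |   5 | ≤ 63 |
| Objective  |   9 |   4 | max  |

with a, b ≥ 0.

Feasible with a bounded optimal solution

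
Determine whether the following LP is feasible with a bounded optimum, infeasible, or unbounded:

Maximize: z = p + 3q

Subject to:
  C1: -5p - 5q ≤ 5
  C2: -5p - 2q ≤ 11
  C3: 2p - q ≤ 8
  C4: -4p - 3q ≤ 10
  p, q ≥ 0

Unbounded (objective can increase without bound)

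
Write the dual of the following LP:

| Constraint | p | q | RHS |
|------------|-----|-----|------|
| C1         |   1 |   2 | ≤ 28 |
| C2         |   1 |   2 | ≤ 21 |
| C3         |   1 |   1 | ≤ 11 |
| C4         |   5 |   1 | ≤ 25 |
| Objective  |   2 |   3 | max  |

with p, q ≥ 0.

Primal max cᵀx s.t. Ax ≤ b, x ≥ 0  →  Dual min bᵀy s.t. Aᵀy ≥ c, y ≥ 0.

Minimize: z = 28y1 + 21y2 + 11y3 + 25y4

Subject to:
  y1 + y2 + y3 + 5y4 ≥ 2
  2y1 + 2y2 + y3 + y4 ≥ 3
  y1, y2, y3, y4 ≥ 0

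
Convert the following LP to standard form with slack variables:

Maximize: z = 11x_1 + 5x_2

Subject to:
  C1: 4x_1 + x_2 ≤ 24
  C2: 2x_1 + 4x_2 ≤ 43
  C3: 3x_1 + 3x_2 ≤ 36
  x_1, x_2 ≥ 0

max z = 11x_1 + 5x_2

s.t.
  4x_1 + x_2 + s1 = 24
  2x_1 + 4x_2 + s2 = 43
  3x_1 + 3x_2 + s3 = 36
  x_1, x_2, s1, s2, s3 ≥ 0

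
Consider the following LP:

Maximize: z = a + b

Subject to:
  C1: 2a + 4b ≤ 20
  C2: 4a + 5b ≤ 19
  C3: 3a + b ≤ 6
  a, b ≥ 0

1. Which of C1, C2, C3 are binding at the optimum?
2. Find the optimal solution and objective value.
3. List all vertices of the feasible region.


1. C2, C3
2. a = 1, b = 3, z = 4
3. (0, 0), (2, 0), (1, 3), (0, 3.8)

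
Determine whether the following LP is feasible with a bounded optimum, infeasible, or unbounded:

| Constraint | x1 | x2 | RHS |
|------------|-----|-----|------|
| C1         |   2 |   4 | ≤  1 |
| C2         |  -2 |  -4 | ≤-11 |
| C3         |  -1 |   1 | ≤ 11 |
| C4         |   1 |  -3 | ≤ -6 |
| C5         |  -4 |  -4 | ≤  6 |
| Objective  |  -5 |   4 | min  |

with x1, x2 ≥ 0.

Infeasible (no feasible solution exists)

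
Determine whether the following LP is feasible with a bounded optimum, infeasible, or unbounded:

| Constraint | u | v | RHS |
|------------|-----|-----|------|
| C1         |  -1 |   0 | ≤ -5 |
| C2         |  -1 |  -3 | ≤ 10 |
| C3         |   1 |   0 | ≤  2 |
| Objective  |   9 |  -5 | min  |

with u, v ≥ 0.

Infeasible (no feasible solution exists)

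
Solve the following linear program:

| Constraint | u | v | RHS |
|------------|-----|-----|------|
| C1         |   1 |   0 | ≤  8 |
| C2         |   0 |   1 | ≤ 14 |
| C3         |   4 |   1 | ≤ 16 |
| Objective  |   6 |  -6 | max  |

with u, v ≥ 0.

Evaluate the objective at each vertex of the feasible region:
  z(0, 0) = 0
  z(4, 0) = 24  ←
  z(0.5, 14) = -81
  z(0, 14) = -84
The maximum is at u = 4, v = 0.

u = 4, v = 0, z = 24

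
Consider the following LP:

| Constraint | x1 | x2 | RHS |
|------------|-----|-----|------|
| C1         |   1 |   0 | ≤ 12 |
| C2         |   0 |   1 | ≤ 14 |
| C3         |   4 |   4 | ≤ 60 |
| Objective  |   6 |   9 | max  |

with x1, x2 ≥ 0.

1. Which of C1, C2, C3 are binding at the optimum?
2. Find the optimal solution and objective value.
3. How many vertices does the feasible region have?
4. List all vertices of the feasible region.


1. C2, C3
2. x1 = 1, x2 = 14, z = 132
3. 5
4. (0, 0), (12, 0), (12, 3), (1, 14), (0, 14)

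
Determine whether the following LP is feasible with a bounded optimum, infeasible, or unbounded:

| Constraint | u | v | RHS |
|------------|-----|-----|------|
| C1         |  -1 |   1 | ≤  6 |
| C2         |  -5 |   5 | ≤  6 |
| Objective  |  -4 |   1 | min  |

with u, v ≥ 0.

Unbounded (objective can decrease without bound)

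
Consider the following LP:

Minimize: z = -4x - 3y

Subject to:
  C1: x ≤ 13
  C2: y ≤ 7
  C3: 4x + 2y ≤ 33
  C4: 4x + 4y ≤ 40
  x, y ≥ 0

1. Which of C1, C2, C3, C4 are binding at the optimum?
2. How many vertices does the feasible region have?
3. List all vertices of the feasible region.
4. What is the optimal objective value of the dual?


1. C3, C4
2. 5
3. (0, 0), (8.25, 0), (6.5, 3.5), (3, 7), (0, 7)
4. -36.5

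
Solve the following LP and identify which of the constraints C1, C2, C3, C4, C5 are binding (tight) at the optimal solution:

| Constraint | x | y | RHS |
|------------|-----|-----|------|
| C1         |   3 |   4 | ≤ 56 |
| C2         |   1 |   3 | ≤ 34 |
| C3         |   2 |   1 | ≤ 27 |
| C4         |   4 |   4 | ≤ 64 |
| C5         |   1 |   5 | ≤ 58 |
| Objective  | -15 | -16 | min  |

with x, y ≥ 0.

At x = 8, y = 8, compute slack b - a·x for each constraint:
  C1: 56 − 56 = 0  (binding)
  C2: 34 − 32 = 2  (slack)
  C3: 27 − 24 = 3  (slack)
  C4: 64 − 64 = 0  (binding)
  C5: 58 − 48 = 10  (slack)

Optimal: x = 8, y = 8
Binding: C1, C4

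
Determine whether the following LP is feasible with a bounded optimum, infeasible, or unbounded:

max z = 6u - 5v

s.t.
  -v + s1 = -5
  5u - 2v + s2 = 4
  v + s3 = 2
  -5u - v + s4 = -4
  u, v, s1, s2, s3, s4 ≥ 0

Infeasible (no feasible solution exists)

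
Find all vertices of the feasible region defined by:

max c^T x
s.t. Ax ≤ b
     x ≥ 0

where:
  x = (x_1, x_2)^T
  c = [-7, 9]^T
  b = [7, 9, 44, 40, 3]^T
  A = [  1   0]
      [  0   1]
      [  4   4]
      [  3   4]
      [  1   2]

(0, 0), (3, 0), (0, 1.5)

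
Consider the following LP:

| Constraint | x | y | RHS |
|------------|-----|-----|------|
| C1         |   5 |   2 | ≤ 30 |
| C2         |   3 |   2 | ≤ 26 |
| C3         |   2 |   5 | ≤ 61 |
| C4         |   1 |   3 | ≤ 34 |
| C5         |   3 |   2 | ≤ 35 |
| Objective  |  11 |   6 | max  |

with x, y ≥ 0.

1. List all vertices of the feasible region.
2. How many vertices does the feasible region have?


1. (0, 0), (6, 0), (2, 10), (1.429, 10.86), (0, 11.33)
2. 5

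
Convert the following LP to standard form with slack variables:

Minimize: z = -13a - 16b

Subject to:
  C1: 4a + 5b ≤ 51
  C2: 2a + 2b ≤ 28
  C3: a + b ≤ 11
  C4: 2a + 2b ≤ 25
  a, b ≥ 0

min z = -13a - 16b

s.t.
  4a + 5b + s1 = 51
  2a + 2b + s2 = 28
  a + b + s3 = 11
  2a + 2b + s4 = 25
  a, b, s1, s2, s3, s4 ≥ 0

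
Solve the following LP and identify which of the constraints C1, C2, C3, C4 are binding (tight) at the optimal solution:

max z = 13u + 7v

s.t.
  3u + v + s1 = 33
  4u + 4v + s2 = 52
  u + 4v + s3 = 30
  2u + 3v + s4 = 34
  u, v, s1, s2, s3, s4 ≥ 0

At u = 10, v = 3, compute slack b - a·x for each constraint:
  C1: 33 − 33 = 0  (binding)
  C2: 52 − 52 = 0  (binding)
  C3: 30 − 22 = 8  (slack)
  C4: 34 − 29 = 5  (slack)

Optimal: u = 10, v = 3
Binding: C1, C2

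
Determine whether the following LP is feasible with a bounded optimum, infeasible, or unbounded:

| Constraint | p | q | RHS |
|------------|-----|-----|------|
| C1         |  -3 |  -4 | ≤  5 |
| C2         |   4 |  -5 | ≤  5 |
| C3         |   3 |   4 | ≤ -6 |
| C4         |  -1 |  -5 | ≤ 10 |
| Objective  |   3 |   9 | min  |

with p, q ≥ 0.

Infeasible (no feasible solution exists)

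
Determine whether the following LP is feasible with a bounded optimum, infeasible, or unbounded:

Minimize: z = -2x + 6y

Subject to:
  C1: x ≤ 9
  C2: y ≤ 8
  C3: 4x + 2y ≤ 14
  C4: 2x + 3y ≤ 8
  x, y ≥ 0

Feasible with a bounded optimal solution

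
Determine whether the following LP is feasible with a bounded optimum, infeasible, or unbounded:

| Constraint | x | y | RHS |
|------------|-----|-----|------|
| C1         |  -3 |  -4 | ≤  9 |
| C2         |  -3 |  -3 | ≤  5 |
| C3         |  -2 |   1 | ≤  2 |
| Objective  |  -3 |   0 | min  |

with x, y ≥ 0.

Unbounded (objective can decrease without bound)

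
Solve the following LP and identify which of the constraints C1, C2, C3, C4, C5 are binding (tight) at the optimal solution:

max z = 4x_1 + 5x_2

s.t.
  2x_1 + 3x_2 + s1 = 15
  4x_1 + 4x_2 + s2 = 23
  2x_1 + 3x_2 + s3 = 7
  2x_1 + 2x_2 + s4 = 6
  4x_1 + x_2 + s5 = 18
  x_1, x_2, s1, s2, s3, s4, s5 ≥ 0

At x_1 = 2, x_2 = 1, compute slack b - a·x for each constraint:
  C1: 15 − 7 = 8  (slack)
  C2: 23 − 12 = 11  (slack)
  C3: 7 − 7 = 0  (binding)
  C4: 6 − 6 = 0  (binding)
  C5: 18 − 9 = 9  (slack)

Optimal: x_1 = 2, x_2 = 1
Binding: C3, C4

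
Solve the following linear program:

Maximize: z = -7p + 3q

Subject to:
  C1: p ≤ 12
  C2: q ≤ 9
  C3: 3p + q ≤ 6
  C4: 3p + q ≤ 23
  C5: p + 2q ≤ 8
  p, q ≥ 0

Evaluate the objective at each vertex of the feasible region:
  z(0, 0) = 0
  z(2, 0) = -14
  z(0.8, 3.6) = 5.2
  z(0, 4) = 12  ←
The maximum is at p = 0, q = 4.

p = 0, q = 4, z = 12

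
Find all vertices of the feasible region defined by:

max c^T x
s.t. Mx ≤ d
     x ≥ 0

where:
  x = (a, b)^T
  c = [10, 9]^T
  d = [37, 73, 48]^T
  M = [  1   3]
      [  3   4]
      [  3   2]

(0, 0), (16, 0), (10, 9), (0, 12.33)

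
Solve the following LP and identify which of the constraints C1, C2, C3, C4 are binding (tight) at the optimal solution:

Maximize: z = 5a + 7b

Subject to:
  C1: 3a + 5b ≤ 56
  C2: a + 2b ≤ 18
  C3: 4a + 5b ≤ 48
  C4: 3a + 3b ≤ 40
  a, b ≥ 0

At a = 2, b = 8, compute slack b - a·x for each constraint:
  C1: 56 − 46 = 10  (slack)
  C2: 18 − 18 = 0  (binding)
  C3: 48 − 48 = 0  (binding)
  C4: 40 − 30 = 10  (slack)

Optimal: a = 2, b = 8
Binding: C2, C3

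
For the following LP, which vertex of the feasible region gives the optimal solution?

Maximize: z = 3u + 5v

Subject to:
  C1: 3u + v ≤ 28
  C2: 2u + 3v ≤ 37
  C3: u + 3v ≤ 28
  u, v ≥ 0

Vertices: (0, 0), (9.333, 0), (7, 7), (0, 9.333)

Evaluate the objective at each vertex of the feasible region:
  z(0, 0) = 0
  z(9.333, 0) = 28
  z(7, 7) = 56  ←
  z(0, 9.333) = 46.67
The maximum is at u = 7, v = 7.

(7, 7)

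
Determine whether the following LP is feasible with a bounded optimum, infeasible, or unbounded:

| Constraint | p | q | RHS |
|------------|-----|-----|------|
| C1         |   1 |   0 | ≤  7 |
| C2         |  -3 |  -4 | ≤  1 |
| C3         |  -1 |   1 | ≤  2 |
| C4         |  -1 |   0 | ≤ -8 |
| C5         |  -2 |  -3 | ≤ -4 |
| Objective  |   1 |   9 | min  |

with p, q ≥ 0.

Infeasible (no feasible solution exists)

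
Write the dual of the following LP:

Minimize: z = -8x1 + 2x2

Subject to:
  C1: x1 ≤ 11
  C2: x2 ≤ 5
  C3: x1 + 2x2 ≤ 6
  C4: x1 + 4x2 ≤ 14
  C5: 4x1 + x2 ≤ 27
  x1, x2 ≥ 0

Primal min cᵀx s.t. Ax ≤ b, x ≥ 0  →  Dual max −bᵀy s.t. Aᵀy ≥ −c, y ≥ 0.

Maximize: z = -11y1 - 5y2 - 6y3 - 14y4 - 27y5

Subject to:
  y1 + y3 + y4 + 4y5 ≥ 8
  y2 + 2y3 + 4y4 + y5 ≥ -2
  y1, y2, y3, y4, y5 ≥ 0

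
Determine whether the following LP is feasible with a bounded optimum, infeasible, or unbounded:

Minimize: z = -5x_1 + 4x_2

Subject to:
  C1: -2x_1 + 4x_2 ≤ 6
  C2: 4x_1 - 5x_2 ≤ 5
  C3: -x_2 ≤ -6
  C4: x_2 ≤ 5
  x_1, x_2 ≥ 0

Infeasible (no feasible solution exists)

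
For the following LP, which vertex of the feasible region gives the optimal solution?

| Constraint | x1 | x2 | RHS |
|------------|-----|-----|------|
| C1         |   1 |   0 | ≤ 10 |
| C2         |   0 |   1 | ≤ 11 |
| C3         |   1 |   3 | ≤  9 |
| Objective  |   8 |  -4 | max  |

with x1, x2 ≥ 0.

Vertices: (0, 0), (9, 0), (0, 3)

Evaluate the objective at each vertex of the feasible region:
  z(0, 0) = 0
  z(9, 0) = 72  ←
  z(0, 3) = -12
The maximum is at x1 = 9, x2 = 0.

(9, 0)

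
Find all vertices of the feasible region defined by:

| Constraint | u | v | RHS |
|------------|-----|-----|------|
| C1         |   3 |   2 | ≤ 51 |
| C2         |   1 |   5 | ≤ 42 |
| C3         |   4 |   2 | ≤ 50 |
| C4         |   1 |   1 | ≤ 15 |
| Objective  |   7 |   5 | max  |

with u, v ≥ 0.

(0, 0), (12.5, 0), (10, 5), (8.25, 6.75), (0, 8.4)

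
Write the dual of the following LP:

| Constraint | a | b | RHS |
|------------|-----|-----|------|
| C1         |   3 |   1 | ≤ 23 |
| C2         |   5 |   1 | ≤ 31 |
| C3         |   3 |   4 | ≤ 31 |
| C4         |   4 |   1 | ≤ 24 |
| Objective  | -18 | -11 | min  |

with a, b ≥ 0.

Primal min cᵀx s.t. Ax ≤ b, x ≥ 0  →  Dual max −bᵀy s.t. Aᵀy ≥ −c, y ≥ 0.

Maximize: z = -23y1 - 31y2 - 31y3 - 24y4

Subject to:
  3y1 + 5y2 + 3y3 + 4y4 ≥ 18
  y1 + y2 + 4y3 + y4 ≥ 11
  y1, y2, y3, y4 ≥ 0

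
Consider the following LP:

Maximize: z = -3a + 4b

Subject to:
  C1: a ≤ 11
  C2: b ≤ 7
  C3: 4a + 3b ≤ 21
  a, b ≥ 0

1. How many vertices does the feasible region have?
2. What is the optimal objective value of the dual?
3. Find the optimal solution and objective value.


1. 3
2. 28
3. a = 0, b = 7, z = 28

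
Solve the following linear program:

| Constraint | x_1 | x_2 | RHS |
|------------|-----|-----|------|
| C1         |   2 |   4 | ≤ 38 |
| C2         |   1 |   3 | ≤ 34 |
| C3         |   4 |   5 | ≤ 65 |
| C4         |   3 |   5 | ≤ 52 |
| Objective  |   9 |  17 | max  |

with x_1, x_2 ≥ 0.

Evaluate the objective at each vertex of the feasible region:
  z(0, 0) = 0
  z(16.25, 0) = 146.2
  z(13, 2.6) = 161.2
  z(9, 5) = 166  ←
  z(0, 9.5) = 161.5
The maximum is at x_1 = 9, x_2 = 5.

x_1 = 9, x_2 = 5, z = 166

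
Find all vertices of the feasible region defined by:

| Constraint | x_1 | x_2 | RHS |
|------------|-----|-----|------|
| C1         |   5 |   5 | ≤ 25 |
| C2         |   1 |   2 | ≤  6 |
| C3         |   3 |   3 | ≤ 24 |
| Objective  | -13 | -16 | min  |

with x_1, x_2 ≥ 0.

(0, 0), (5, 0), (4, 1), (0, 3)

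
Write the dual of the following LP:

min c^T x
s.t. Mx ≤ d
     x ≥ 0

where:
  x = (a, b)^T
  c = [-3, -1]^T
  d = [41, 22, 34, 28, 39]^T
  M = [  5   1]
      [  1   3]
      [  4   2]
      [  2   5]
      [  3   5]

Primal min cᵀx s.t. Ax ≤ b, x ≥ 0  →  Dual max −bᵀy s.t. Aᵀy ≥ −c, y ≥ 0.

Maximize: z = -41y1 - 22y2 - 34y3 - 28y4 - 39y5

Subject to:
  5y1 + y2 + 4y3 + 2y4 + 3y5 ≥ 3
  y1 + 3y2 + 2y3 + 5y4 + 5y5 ≥ 1
  y1, y2, y3, y4, y5 ≥ 0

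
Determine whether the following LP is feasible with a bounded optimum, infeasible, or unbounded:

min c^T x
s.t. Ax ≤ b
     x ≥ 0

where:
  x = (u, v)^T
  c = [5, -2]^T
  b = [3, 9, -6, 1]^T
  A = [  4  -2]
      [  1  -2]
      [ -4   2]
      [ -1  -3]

Infeasible (no feasible solution exists)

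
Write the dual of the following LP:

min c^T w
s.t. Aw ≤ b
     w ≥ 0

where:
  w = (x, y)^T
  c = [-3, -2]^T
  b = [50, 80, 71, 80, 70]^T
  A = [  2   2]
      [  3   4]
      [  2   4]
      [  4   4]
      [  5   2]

Primal min cᵀx s.t. Ax ≤ b, x ≥ 0  →  Dual max −bᵀy s.t. Aᵀy ≥ −c, y ≥ 0.

Maximize: z = -50y1 - 80y2 - 71y3 - 80y4 - 70y5

Subject to:
  2y1 + 3y2 + 2y3 + 4y4 + 5y5 ≥ 3
  2y1 + 4y2 + 4y3 + 4y4 + 2y5 ≥ 2
  y1, y2, y3, y4, y5 ≥ 0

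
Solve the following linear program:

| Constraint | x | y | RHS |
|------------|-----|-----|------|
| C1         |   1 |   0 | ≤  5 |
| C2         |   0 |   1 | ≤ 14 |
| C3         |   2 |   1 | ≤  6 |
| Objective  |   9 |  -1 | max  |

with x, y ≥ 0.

Evaluate the objective at each vertex of the feasible region:
  z(0, 0) = 0
  z(3, 0) = 27  ←
  z(0, 6) = -6
The maximum is at x = 3, y = 0.

x = 3, y = 0, z = 27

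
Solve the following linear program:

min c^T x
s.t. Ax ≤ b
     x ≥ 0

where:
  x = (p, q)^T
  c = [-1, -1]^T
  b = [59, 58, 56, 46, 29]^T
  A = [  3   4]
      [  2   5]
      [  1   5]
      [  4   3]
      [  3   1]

Evaluate the objective at each vertex of the feasible region:
  z(0, 0) = 0
  z(9.667, 0) = -9.667
  z(8.2, 4.4) = -12.6
  z(4, 10) = -14  ←
  z(2, 10.8) = -12.8
  z(0, 11.2) = -11.2
The minimum is at p = 4, q = 10.

p = 4, q = 10, z = -14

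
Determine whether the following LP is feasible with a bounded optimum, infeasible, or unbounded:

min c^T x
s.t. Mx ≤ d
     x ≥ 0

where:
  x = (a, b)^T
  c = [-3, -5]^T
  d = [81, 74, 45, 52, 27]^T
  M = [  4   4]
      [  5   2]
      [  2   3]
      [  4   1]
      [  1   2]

Feasible with a bounded optimal solution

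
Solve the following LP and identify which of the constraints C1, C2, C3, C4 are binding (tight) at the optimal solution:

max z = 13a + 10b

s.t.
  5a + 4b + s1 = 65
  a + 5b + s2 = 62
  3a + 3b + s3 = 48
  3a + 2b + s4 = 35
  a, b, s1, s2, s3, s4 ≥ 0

At a = 5, b = 10, compute slack b - a·x for each constraint:
  C1: 65 − 65 = 0  (binding)
  C2: 62 − 55 = 7  (slack)
  C3: 48 − 45 = 3  (slack)
  C4: 35 − 35 = 0  (binding)

Optimal: a = 5, b = 10
Binding: C1, C4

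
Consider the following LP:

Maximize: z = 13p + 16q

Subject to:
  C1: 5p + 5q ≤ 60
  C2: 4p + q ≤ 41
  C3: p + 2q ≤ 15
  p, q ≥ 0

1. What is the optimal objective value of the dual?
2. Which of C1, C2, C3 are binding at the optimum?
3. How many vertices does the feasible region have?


1. 165
2. C1, C3
3. 5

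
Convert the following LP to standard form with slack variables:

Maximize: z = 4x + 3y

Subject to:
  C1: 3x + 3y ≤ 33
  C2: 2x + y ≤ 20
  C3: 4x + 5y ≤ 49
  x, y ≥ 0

max z = 4x + 3y

s.t.
  3x + 3y + s1 = 33
  2x + y + s2 = 20
  4x + 5y + s3 = 49
  x, y, s1, s2, s3 ≥ 0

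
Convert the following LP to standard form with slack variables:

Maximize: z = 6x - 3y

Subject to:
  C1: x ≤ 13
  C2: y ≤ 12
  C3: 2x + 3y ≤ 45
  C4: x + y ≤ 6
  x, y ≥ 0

max z = 6x - 3y

s.t.
  x + s1 = 13
  y + s2 = 12
  2x + 3y + s3 = 45
  x + y + s4 = 6
  x, y, s1, s2, s3, s4 ≥ 0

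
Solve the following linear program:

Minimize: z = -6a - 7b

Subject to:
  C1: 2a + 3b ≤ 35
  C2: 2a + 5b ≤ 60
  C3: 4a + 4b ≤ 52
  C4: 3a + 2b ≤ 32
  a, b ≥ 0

Evaluate the objective at each vertex of the feasible region:
  z(0, 0) = 0
  z(10.67, 0) = -64
  z(6, 7) = -85
  z(4, 9) = -87  ←
  z(0, 11.67) = -81.67
The minimum is at a = 4, b = 9.

a = 4, b = 9, z = -87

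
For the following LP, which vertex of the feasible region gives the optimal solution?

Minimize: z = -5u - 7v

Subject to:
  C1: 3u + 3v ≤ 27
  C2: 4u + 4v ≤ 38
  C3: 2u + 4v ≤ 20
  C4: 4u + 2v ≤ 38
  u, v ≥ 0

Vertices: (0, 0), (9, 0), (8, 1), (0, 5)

Evaluate the objective at each vertex of the feasible region:
  z(0, 0) = 0
  z(9, 0) = -45
  z(8, 1) = -47  ←
  z(0, 5) = -35
The minimum is at u = 8, v = 1.

(8, 1)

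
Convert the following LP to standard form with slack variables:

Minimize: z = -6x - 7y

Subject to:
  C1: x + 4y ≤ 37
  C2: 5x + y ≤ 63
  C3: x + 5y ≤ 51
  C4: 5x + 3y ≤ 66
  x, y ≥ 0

min z = -6x - 7y

s.t.
  x + 4y + s1 = 37
  5x + y + s2 = 63
  x + 5y + s3 = 51
  5x + 3y + s4 = 66
  x, y, s1, s2, s3, s4 ≥ 0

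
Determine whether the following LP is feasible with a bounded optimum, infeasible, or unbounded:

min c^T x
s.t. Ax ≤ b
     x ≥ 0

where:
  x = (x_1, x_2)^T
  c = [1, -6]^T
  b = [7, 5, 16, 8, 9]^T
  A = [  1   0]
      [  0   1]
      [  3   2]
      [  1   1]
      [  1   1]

Feasible with a bounded optimal solution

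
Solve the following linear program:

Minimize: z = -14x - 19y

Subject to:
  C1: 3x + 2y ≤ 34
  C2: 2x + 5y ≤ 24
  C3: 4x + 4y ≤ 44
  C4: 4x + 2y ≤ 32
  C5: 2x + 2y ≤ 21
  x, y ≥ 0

Evaluate the objective at each vertex of the feasible region:
  z(0, 0) = 0
  z(8, 0) = -112
  z(7, 2) = -136  ←
  z(0, 4.8) = -91.2
The minimum is at x = 7, y = 2.

x = 7, y = 2, z = -136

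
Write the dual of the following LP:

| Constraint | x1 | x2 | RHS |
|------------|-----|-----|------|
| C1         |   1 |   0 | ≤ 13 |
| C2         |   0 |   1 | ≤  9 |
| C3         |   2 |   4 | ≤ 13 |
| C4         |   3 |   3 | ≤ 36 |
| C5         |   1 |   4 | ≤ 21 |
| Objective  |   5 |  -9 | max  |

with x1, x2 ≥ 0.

Primal max cᵀx s.t. Ax ≤ b, x ≥ 0  →  Dual min bᵀy s.t. Aᵀy ≥ c, y ≥ 0.

Minimize: z = 13y1 + 9y2 + 13y3 + 36y4 + 21y5

Subject to:
  y1 + 2y3 + 3y4 + y5 ≥ 5
  y2 + 4y3 + 3y4 + 4y5 ≥ -9
  y1, y2, y3, y4, y5 ≥ 0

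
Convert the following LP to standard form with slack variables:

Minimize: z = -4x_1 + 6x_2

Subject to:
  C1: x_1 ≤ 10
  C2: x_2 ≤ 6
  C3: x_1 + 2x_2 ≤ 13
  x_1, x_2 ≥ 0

min z = -4x_1 + 6x_2

s.t.
  x_1 + s1 = 10
  x_2 + s2 = 6
  x_1 + 2x_2 + s3 = 13
  x_1, x_2, s1, s2, s3 ≥ 0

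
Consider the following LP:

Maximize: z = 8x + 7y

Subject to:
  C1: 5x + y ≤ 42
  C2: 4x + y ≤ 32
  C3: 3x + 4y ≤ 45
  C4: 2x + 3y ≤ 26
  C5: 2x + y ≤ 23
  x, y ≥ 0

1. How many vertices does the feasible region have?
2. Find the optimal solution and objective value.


1. 4
2. x = 7, y = 4, z = 84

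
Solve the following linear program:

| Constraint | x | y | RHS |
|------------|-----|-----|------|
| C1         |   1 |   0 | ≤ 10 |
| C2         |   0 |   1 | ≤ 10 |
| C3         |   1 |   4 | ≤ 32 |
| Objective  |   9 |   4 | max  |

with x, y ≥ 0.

Evaluate the objective at each vertex of the feasible region:
  z(0, 0) = 0
  z(10, 0) = 90
  z(10, 5.5) = 112  ←
  z(0, 8) = 32
The maximum is at x = 10, y = 5.5.

x = 10, y = 5.5, z = 112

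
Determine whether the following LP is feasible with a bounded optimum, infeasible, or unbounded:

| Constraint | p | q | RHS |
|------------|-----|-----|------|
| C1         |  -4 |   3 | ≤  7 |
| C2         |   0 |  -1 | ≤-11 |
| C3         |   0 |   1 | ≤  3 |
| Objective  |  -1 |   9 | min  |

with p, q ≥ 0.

Infeasible (no feasible solution exists)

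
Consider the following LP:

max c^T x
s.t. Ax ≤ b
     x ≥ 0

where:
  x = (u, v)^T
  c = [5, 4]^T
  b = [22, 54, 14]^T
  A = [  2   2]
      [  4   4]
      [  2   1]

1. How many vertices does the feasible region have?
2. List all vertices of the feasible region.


1. 4
2. (0, 0), (7, 0), (3, 8), (0, 11)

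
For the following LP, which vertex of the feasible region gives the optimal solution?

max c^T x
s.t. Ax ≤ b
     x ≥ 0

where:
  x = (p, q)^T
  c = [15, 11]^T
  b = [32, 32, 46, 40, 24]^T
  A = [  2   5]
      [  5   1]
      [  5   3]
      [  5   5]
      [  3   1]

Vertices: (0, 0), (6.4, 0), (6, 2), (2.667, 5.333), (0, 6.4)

Evaluate the objective at each vertex of the feasible region:
  z(0, 0) = 0
  z(6.4, 0) = 96
  z(6, 2) = 112  ←
  z(2.667, 5.333) = 98.67
  z(0, 6.4) = 70.4
The maximum is at p = 6, q = 2.

(6, 2)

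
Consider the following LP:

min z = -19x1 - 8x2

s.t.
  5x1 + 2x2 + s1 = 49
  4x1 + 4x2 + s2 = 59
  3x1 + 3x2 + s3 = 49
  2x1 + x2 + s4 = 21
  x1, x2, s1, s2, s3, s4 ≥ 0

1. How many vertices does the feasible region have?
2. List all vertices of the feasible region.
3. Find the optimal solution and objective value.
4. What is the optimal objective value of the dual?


1. 5
2. (0, 0), (9.8, 0), (7, 7), (6.25, 8.5), (0, 14.75)
3. x1 = 7, x2 = 7, z = -189
4. -189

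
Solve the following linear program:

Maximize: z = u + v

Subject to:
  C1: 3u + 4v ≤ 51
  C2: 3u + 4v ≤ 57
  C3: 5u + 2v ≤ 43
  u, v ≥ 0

Evaluate the objective at each vertex of the feasible region:
  z(0, 0) = 0
  z(8.6, 0) = 8.6
  z(5, 9) = 14  ←
  z(0, 12.75) = 12.75
The maximum is at u = 5, v = 9.

u = 5, v = 9, z = 14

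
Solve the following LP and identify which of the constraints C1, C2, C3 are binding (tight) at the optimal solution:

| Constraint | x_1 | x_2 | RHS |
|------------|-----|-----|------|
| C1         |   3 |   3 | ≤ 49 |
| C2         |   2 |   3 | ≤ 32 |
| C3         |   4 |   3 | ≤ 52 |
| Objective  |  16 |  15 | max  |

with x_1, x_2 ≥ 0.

At x_1 = 10, x_2 = 4, compute slack b - a·x for each constraint:
  C1: 49 − 42 = 7  (slack)
  C2: 32 − 32 = 0  (binding)
  C3: 52 − 52 = 0  (binding)

Optimal: x_1 = 10, x_2 = 4
Binding: C2, C3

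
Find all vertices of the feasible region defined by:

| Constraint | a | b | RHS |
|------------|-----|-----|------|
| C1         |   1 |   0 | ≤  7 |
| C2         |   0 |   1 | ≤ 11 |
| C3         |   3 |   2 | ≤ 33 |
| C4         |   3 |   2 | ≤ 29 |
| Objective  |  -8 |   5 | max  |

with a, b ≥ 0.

(0, 0), (7, 0), (7, 4), (2.333, 11), (0, 11)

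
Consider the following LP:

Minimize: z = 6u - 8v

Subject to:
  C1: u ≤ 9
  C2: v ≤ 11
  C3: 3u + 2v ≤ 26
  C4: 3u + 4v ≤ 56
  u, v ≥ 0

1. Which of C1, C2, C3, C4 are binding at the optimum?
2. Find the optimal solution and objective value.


1. C2
2. u = 0, v = 11, z = -88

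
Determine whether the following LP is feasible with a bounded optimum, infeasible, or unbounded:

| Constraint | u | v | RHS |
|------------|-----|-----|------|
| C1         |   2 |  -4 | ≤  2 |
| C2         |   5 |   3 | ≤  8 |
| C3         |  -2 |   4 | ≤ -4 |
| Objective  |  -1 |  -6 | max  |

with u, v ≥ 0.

Infeasible (no feasible solution exists)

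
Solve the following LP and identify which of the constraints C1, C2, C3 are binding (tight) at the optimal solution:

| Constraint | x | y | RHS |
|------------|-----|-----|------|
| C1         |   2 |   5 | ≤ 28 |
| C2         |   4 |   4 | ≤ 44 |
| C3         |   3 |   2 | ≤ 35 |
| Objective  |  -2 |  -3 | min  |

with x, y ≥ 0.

At x = 9, y = 2, compute slack b - a·x for each constraint:
  C1: 28 − 28 = 0  (binding)
  C2: 44 − 44 = 0  (binding)
  C3: 35 − 31 = 4  (slack)

Optimal: x = 9, y = 2
Binding: C1, C2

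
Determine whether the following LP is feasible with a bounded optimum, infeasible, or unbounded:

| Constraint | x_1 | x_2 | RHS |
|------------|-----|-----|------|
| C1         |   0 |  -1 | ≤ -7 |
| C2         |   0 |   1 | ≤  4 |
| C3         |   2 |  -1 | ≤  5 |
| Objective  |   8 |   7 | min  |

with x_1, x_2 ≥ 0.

Infeasible (no feasible solution exists)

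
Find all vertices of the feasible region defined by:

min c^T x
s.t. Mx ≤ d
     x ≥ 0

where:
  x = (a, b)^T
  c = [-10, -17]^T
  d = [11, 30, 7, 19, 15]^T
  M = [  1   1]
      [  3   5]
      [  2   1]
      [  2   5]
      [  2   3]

(0, 0), (3.5, 0), (2, 3), (0, 3.8)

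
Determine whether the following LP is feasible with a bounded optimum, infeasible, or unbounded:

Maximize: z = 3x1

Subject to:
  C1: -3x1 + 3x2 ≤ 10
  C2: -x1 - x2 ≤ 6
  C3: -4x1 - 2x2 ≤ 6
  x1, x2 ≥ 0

Unbounded (objective can increase without bound)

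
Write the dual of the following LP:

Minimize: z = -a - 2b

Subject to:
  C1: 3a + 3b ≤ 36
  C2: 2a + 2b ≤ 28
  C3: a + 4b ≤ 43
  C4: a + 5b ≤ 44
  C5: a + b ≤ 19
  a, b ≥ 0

Primal min cᵀx s.t. Ax ≤ b, x ≥ 0  →  Dual max −bᵀy s.t. Aᵀy ≥ −c, y ≥ 0.

Maximize: z = -36y1 - 28y2 - 43y3 - 44y4 - 19y5

Subject to:
  3y1 + 2y2 + y3 + y4 + y5 ≥ 1
  3y1 + 2y2 + 4y3 + 5y4 + y5 ≥ 2
  y1, y2, y3, y4, y5 ≥ 0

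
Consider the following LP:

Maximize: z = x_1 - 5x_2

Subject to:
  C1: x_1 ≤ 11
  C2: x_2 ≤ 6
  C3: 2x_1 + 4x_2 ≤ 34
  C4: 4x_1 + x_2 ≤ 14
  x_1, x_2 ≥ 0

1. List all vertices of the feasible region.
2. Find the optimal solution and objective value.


1. (0, 0), (3.5, 0), (2, 6), (0, 6)
2. x_1 = 3.5, x_2 = 0, z = 3.5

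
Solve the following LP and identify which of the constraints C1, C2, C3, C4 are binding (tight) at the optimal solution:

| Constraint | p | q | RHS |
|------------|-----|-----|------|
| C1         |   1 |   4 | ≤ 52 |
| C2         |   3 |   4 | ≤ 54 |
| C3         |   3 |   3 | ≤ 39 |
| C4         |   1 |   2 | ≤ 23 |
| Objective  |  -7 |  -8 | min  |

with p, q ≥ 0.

At p = 3, q = 10, compute slack b - a·x for each constraint:
  C1: 52 − 43 = 9  (slack)
  C2: 54 − 49 = 5  (slack)
  C3: 39 − 39 = 0  (binding)
  C4: 23 − 23 = 0  (binding)

Optimal: p = 3, q = 10
Binding: C3, C4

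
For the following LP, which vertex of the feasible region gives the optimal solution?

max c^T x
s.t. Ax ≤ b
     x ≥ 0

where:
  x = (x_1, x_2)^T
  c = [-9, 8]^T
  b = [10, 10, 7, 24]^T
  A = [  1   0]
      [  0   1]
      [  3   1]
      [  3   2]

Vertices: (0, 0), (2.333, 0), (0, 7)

Evaluate the objective at each vertex of the feasible region:
  z(0, 0) = 0
  z(2.333, 0) = -21
  z(0, 7) = 56  ←
The maximum is at x_1 = 0, x_2 = 7.

(0, 7)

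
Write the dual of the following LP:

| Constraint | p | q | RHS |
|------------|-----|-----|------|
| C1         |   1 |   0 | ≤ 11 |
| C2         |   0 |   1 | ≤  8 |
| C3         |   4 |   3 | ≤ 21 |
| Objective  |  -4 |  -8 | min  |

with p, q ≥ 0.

Primal min cᵀx s.t. Ax ≤ b, x ≥ 0  →  Dual max −bᵀy s.t. Aᵀy ≥ −c, y ≥ 0.

Maximize: z = -11y1 - 8y2 - 21y3

Subject to:
  y1 + 4y3 ≥ 4
  y2 + 3y3 ≥ 8
  y1, y2, y3 ≥ 0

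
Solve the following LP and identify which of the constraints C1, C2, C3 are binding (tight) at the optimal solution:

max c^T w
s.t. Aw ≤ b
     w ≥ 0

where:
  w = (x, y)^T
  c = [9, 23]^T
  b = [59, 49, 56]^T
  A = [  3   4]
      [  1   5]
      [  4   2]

At x = 9, y = 8, compute slack b - a·x for each constraint:
  C1: 59 − 59 = 0  (binding)
  C2: 49 − 49 = 0  (binding)
  C3: 56 − 52 = 4  (slack)

Optimal: x = 9, y = 8
Binding: C1, C2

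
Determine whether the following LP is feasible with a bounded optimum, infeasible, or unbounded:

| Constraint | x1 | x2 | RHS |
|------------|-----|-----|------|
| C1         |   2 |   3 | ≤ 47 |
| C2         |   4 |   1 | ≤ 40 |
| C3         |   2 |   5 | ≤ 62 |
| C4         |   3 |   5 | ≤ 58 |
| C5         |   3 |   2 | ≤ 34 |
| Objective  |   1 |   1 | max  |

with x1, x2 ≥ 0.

Feasible with a bounded optimal solution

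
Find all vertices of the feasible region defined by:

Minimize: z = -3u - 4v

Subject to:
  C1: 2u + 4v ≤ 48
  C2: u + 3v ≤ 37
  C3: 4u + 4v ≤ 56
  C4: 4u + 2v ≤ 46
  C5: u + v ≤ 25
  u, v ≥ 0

(0, 0), (11.5, 0), (9, 5), (4, 10), (0, 12)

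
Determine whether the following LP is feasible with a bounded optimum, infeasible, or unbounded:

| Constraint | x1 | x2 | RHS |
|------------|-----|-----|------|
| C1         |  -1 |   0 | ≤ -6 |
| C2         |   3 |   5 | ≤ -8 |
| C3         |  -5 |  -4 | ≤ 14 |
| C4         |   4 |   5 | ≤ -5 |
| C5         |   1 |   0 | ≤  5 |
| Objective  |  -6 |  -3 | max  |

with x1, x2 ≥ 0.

Infeasible (no feasible solution exists)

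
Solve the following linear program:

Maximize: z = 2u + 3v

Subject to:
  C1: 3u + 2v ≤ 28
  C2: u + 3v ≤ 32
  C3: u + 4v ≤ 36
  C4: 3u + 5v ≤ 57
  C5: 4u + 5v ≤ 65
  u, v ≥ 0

Evaluate the objective at each vertex of the feasible region:
  z(0, 0) = 0
  z(9.333, 0) = 18.67
  z(4, 8) = 32  ←
  z(0, 9) = 27
The maximum is at u = 4, v = 8.

u = 4, v = 8, z = 32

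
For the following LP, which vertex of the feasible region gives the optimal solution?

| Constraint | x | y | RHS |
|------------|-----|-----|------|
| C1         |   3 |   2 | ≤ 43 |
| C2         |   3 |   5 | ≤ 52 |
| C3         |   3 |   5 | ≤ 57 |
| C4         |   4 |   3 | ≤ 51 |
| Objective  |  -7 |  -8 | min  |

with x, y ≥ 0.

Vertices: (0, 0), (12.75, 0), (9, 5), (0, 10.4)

Evaluate the objective at each vertex of the feasible region:
  z(0, 0) = 0
  z(12.75, 0) = -89.25
  z(9, 5) = -103  ←
  z(0, 10.4) = -83.2
The minimum is at x = 9, y = 5.

(9, 5)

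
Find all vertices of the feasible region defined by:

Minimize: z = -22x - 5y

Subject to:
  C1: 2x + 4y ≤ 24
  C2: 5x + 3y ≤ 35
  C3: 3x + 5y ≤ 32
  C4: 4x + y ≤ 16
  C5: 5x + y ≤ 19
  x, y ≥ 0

(0, 0), (3.8, 0), (3, 4), (2.857, 4.571), (0, 6)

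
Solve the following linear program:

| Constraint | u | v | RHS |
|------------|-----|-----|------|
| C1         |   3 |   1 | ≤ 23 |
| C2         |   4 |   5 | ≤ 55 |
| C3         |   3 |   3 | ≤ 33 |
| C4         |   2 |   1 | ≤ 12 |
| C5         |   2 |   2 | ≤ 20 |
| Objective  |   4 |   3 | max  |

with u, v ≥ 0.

Evaluate the objective at each vertex of the feasible region:
  z(0, 0) = 0
  z(6, 0) = 24
  z(2, 8) = 32  ←
  z(0, 10) = 30
The maximum is at u = 2, v = 8.

u = 2, v = 8, z = 32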